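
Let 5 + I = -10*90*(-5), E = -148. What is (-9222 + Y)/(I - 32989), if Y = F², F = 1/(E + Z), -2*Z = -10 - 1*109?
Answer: 144458017/446344263 ≈ 0.32365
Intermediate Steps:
Z = 119/2 (Z = -(-10 - 1*109)/2 = -(-10 - 109)/2 = -½*(-119) = 119/2 ≈ 59.500)
I = 4495 (I = -5 - 10*90*(-5) = -5 - 900*(-5) = -5 + 4500 = 4495)
F = -2/177 (F = 1/(-148 + 119/2) = 1/(-177/2) = -2/177 ≈ -0.011299)
Y = 4/31329 (Y = (-2/177)² = 4/31329 ≈ 0.00012768)
(-9222 + Y)/(I - 32989) = (-9222 + 4/31329)/(4495 - 32989) = -288916034/31329/(-28494) = -288916034/31329*(-1/28494) = 144458017/446344263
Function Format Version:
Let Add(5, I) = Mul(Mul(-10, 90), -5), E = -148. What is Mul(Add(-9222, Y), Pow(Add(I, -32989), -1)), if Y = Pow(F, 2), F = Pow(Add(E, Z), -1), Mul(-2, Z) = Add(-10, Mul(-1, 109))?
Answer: Rational(144458017, 446344263) ≈ 0.32365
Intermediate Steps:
Z = Rational(119, 2) (Z = Mul(Rational(-1, 2), Add(-10, Mul(-1, 109))) = Mul(Rational(-1, 2), Add(-10, -109)) = Mul(Rational(-1, 2), -119) = Rational(119, 2) ≈ 59.500)
I = 4495 (I = Add(-5, Mul(Mul(-10, 90), -5)) = Add(-5, Mul(-900, -5)) = Add(-5, 4500) = 4495)
F = Rational(-2, 177) (F = Pow(Add(-148, Rational(119, 2)), -1) = Pow(Rational(-177, 2), -1) = Rational(-2, 177) ≈ -0.011299)
Y = Rational(4, 31329) (Y = Pow(Rational(-2, 177), 2) = Rational(4, 31329) ≈ 0.00012768)
Mul(Add(-9222, Y), Pow(Add(I, -32989), -1)) = Mul(Add(-9222, Rational(4, 31329)), Pow(Add(4495, -32989), -1)) = Mul(Rational(-288916034, 31329), Pow(-28494, -1)) = Mul(Rational(-288916034, 31329), Rational(-1, 28494)) = Rational(144458017, 446344263)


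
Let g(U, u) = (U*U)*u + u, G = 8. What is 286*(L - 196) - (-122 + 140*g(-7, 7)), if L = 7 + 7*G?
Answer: -86916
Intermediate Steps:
L = 63 (L = 7 + 7*8 = 7 + 56 = 63)
g(U, u) = u + u*U² (g(U, u) = U²*u + u = u*U² + u = u + u*U²)
286*(L - 196) - (-122 + 140*g(-7, 7)) = 286*(63 - 196) - (-122 + 140*(7*(1 + (-7)²))) = 286*(-133) - (-122 + 140*(7*(1 + 49))) = -38038 - (-122 + 140*(7*50)) = -38038 - (-122 + 140*350) = -38038 - (-122 + 49000) = -38038 - 1*48878 = -38038 - 48878 = -86916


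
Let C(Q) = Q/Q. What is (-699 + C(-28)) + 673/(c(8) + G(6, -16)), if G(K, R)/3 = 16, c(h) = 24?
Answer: -49583/72 ≈ -688.65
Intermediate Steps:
C(Q) = 1
G(K, R) = 48 (G(K, R) = 3*16 = 48)
(-699 + C(-28)) + 673/(c(8) + G(6, -16)) = (-699 + 1) + 673/(24 + 48) = -698 + 673/72 = -49583/72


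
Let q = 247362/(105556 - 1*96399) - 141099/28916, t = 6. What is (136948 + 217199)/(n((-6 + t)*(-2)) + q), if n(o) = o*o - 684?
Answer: -31257464222788/58417150453 ≈ -535.07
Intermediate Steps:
q = 5860676049/264783812 (q = 247362/(105556 - 96399) - 141099*1/28916 = 247362/9157 - 141099/28916 = 5860676049/264783812 ≈ 22.134)
n(o) = -684 + o**2 (n(o) = o**2 - 684 = -684 + o**2)
(136948 + 217199)/(n((-6 + t)*(-2)) + q) = (136948 + 217199)/((-684 + ((-6 + 6)*(-2))**2) + 5860676049/264783812) = 354147/((-684 + (0*(-2))**2) + 5860676049/264783812) = 354147/((-684 + 0**2) + 5860676049/264783812) = 354147/((-684 + 0) + 5860676049/264783812) = 354147/(-684 + 5860676049/264783812) = 354147/(-175251451359/264783812) = 354147*(-264783812/175251451359) = -31257464222788/58417150453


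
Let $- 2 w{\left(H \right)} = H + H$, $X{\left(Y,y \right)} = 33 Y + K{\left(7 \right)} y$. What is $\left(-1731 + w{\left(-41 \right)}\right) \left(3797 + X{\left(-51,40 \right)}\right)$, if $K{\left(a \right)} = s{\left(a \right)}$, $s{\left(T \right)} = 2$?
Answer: $-3707860$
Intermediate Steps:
$K{\left(a \right)} = 2$
$X{\left(Y,y \right)} = 2 y + 33 Y$ ($X{\left(Y,y \right)} = 33 Y + 2 y = 2 y + 33 Y$)
$w{\left(H \right)} = - H$ ($w{\left(H \right)} = - \frac{H + H}{2} = - \frac{2 H}{2} = - H$)
$\left(-1731 + w{\left(-41 \right)}\right) \left(3797 + X{\left(-51,40 \right)}\right) = \left(-1731 - -41\right) \left(3797 + \left(2 \cdot 40 + 33 \left(-51\right)\right)\right) = \left(-1731 + 41\right) \left(3797 + \left(80 - 1683\right)\right) = - 1690 \left(3797 - 1603\right) = \left(-1690\right) 2194 = -3707860$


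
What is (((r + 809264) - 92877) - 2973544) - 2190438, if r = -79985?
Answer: -4527580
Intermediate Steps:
(((r + 809264) - 92877) - 2973544) - 2190438 = (((-79985 + 809264) - 92877) - 2973544) - 2190438 = ((729279 - 92877) - 2973544) - 2190438 = (636402 - 2973544) - 2190438 = -2337142 - 2190438 = -4527580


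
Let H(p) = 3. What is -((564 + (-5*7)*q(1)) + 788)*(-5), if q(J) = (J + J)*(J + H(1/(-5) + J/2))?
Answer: 5360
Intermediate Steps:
q(J) = 2*J*(3 + J) (q(J) = (J + J)*(J + 3) = (2*J)*(3 + J) = 2*J*(3 + J))
-((564 + (-5*7)*q(1)) + 788)*(-5) = -((564 + (-5*7)*(2*1*(3 + 1))) + 788)*(-5) = -((564 - 70*4) + 788)*(-5) = -((564 - 35*8) + 788)*(-5) = -((564 - 280) + 788)*(-5) = -(284 + 788)*(-5) = -1072*(-5) = -1*(-5360) = 5360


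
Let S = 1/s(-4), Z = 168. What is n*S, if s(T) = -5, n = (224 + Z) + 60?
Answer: -452/5 ≈ -90.400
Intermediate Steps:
n = 452 (n = (224 + 168) + 60 = 392 + 60 = 452)
S = -⅕ (S = 1/(-5) = -⅕ ≈ -0.20000)
n*S = 452*(-⅕) = -452/5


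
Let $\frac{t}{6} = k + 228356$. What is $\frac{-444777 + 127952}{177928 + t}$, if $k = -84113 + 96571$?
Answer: $- \frac{316825}{1622812} \approx -0.19523$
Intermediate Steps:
$k = 12458$
$t = 1444884$ ($t = 6 \left(12458 + 228356\right) = 6 \cdot 240814 = 1444884$)
$\frac{-444777 + 127952}{177928 + t} = \frac{-444777 + 127952}{177928 + 1444884} = - \frac{316825}{1622812}$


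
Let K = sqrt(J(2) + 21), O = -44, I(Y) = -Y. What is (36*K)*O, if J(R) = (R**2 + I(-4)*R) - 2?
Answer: -1584*sqrt(31) ≈ -8819.3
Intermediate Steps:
J(R) = -2 + R**2 + 4*R (J(R) = (R**2 + (-1*(-4))*R) - 2 = (R**2 + 4*R) - 2 = -2 + R**2 + 4*R)
K = sqrt(31) (K = sqrt((-2 + 2**2 + 4*2) + 21) = sqrt((-2 + 4 + 8) + 21) = sqrt(10 + 21) = sqrt(31) ≈ 5.5678)
(36*K)*O = (36*sqrt(31))*(-44) = -1584*sqrt(31)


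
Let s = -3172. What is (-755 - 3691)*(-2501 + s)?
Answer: 25222158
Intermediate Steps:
(-755 - 3691)*(-2501 + s) = (-755 - 3691)*(-2501 - 3172) = -4446*(-5673) = 25222158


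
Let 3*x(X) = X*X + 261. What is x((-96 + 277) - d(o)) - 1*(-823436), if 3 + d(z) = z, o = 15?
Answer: 2499130/3 ≈ 8.3304e+5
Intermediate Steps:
d(z) = -3 + z
x(X) = 87 + X**2/3 (x(X) = (X*X + 261)/3 = (X**2 + 261)/3 = (261 + X**2)/3 = 87 + X**2/3)
x((-96 + 277) - d(o)) - 1*(-823436) = (87 + ((-96 + 277) - (-3 + 15))**2/3) - 1*(-823436) = (87 + (181 - 1*12)**2/3) + 823436 = (87 + (181 - 12)**2/3) + 823436 = (87 + (1/3)*169**2) + 823436 = (87 + (1/3)*28561) + 823436 = (87 + 28561/3) + 823436 = 28822/3 + 823436 = 2499130/3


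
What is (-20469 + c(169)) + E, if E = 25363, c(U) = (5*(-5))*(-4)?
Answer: 4994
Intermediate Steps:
c(U) = 100 (c(U) = -25*(-4) = 100)
(-20469 + c(169)) + E = (-20469 + 100) + 25363 = -20369 + 25363 = 4994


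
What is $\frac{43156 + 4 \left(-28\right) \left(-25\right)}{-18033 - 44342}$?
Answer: $- \frac{45956}{62375} \approx -0.73677$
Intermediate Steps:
$\frac{43156 + 4 \left(-28\right) \left(-25\right)}{-18033 - 44342} = \frac{43156 - -2800}{-62375} = \left(43156 + 2800\right) \left(- \frac{1}{62375}\right) = 45956 \left(- \frac{1}{62375}\right) = - \frac{45956}{62375}$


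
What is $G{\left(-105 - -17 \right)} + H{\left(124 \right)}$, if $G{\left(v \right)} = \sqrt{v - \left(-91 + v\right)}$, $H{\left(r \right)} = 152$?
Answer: $152 + \sqrt{91} \approx 161.54$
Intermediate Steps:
$G{\left(v \right)} = \sqrt{91}$
$G{\left(-105 - -17 \right)} + H{\left(124 \right)} = \sqrt{91} + 152 = 152 + \sqrt{91}$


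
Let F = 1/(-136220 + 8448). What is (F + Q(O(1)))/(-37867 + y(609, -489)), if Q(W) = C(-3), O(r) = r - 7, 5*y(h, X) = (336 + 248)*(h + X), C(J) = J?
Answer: 383317/3047489972 ≈ 0.00012578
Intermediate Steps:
y(h, X) = 584*X/5 + 584*h/5 (y(h, X) = ((336 + 248)*(h + X))/5 = (584*(X + h))/5 = (584*X + 584*h)/5 = 584*X/5 + 584*h/5)
O(r) = -7 + r
Q(W) = -3
F = -1/127772 (F = 1/(-127772) = -1/127772 ≈ -7.8264e-6)
(F + Q(O(1)))/(-37867 + y(609, -489)) = (-1/127772 - 3)/(-37867 + ((584/5)*(-489) + (584/5)*609)) = -383317/(127772*(-37867 + (-285576/5 + 355656/5))) = -383317/(127772*(-37867 + 14016)) = -383317/127772/(-23851) = -383317/127772*(-1/23851) = 383317/3047489972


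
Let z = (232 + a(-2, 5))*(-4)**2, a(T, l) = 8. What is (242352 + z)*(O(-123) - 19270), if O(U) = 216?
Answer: -4690942368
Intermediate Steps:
z = 3840 (z = (232 + 8)*(-4)**2 = 240*16 = 3840)
(242352 + z)*(O(-123) - 19270) = (242352 + 3840)*(216 - 19270) = 246192*(-19054) = -4690942368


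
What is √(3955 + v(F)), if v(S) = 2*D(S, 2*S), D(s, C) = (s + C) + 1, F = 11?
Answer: 3*√447 ≈ 63.427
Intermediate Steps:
D(s, C) = 1 + C + s (D(s, C) = (C + s) + 1 = 1 + C + s)
v(S) = 2 + 6*S (v(S) = 2*(1 + 2*S + S) = 2*(1 + 3*S) = 2 + 6*S)
√(3955 + v(F)) = √(3955 + (2 + 6*11)) = √(3955 + (2 + 66)) = √(3955 + 68) = √4023 = 3*√447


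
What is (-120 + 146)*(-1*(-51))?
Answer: 1326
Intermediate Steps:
(-120 + 146)*(-1*(-51)) = 26*51 = 1326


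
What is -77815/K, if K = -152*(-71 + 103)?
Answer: 77815/4864 ≈ 15.998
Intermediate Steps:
K = -4864 (K = -152*32 = -4864)
-77815/K = -77815/(-4864) = -77815*(-1/4864) = 77815/4864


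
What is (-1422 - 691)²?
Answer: 4464769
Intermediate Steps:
(-1422 - 691)² = (-2113)² = 4464769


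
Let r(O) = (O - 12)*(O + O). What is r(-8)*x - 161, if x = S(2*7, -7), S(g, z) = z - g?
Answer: -6881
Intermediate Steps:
r(O) = 2*O*(-12 + O) (r(O) = (-12 + O)*(2*O) = 2*O*(-12 + O))
x = -21 (x = -7 - 2*7 = -7 - 1*14 = -7 - 14 = -21)
r(-8)*x - 161 = (2*(-8)*(-12 - 8))*(-21) - 161 = (2*(-8)*(-20))*(-21) - 161 = 320*(-21) - 161 = -6720 - 161 = -6881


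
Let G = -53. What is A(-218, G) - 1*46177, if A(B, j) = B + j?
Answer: -46448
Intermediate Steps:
A(-218, G) - 1*46177 = (-218 - 53) - 1*46177 = -271 - 46177 = -46448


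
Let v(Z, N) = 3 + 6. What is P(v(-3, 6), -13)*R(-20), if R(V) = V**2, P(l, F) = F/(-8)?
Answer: 650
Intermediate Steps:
v(Z, N) = 9
P(l, F) = -F/8 (P(l, F) = F*(-1/8) = -F/8)
P(v(-3, 6), -13)*R(-20) = -1/8*(-13)*(-20)**2 = (13/8)*400 = 650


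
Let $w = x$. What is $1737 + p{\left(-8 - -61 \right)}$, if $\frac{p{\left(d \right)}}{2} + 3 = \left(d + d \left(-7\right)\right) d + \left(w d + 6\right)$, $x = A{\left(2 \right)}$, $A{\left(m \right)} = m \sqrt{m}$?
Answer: $-31965 + 212 \sqrt{2} \approx -31665.0$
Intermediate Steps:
$A{\left(m \right)} = m^{\frac{3}{2}}$
$x = 2 \sqrt{2}$ ($x = 2^{\frac{3}{2}} = 2 \sqrt{2} \approx 2.8284$)
$w = 2 \sqrt{2} \approx 2.8284$
$p{\left(d \right)} = 6 - 12 d^{2} + 4 d \sqrt{2}$ ($p{\left(d \right)} = -6 + 2 \left(\left(d + d \left(-7\right)\right) d + \left(2 \sqrt{2} d + 6\right)\right) = -6 + 2 \left(\left(d - 7 d\right) d + \left(2 d \sqrt{2} + 6\right)\right) = -6 + 2 \left(- 6 d d + \left(6 + 2 d \sqrt{2}\right)\right) = -6 + 2 \left(- 6 d^{2} + \left(6 + 2 d \sqrt{2}\right)\right) = -6 + 2 \left(6 - 6 d^{2} + 2 d \sqrt{2}\right) = -6 + \left(12 - 12 d^{2} + 4 d \sqrt{2}\right) = 6 - 12 d^{2} + 4 d \sqrt{2}$)
$1737 + p{\left(-8 - -61 \right)} = 1737 + \left(6 - 12 \left(-8 - -61\right)^{2} + 4 \left(-8 - -61\right) \sqrt{2}\right) = 1737 + \left(6 - 12 \left(-8 + 61\right)^{2} + 4 \left(-8 + 61\right) \sqrt{2}\right) = 1737 + \left(6 - 12 \cdot 53^{2} + 4 \cdot 53 \sqrt{2}\right) = 1737 + \left(6 - 33708 + 212 \sqrt{2}\right) = 1737 - \left(33702 - 212 \sqrt{2}\right) = -31965 + 212 \sqrt{2}$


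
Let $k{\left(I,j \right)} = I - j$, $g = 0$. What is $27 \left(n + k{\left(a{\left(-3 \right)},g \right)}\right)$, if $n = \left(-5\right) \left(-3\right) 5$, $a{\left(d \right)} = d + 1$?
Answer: $1971$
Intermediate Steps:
$a{\left(d \right)} = 1 + d$
$n = 75$ ($n = 15 \cdot 5 = 75$)
$27 \left(n + k{\left(a{\left(-3 \right)},g \right)}\right) = 27 \left(75 + \left(\left(1 - 3\right) - 0\right)\right) = 27 \left(75 + \left(-2 + 0\right)\right) = 27 \left(75 - 2\right) = 27 \cdot 73 = 1971$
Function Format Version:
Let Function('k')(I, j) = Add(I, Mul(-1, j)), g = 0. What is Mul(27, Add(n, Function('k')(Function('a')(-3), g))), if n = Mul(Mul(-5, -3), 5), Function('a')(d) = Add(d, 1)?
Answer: 1971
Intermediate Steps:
Function('a')(d) = Add(1, d)
n = 75 (n = Mul(15, 5) = 75)
Mul(27, Add(n, Function('k')(Function('a')(-3), g))) = Mul(27, Add(75, Add(Add(1, -3), Mul(-1, 0)))) = Mul(27, Add(75, Add(-2, 0))) = Mul(27, Add(75, -2)) = Mul(27, 73) = 1971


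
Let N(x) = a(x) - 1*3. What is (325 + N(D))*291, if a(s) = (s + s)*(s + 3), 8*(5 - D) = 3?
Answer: 3655251/32 ≈ 1.1423e+5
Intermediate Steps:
D = 37/8 (D = 5 - ⅛*3 = 5 - 3/8 = 37/8 ≈ 4.6250)
a(s) = 2*s*(3 + s) (a(s) = (2*s)*(3 + s) = 2*s*(3 + s))
N(x) = -3 + 2*x*(3 + x) (N(x) = 2*x*(3 + x) - 1*3 = 2*x*(3 + x) - 3 = -3 + 2*x*(3 + x))
(325 + N(D))*291 = (325 + (-3 + 2*(37/8)*(3 + 37/8)))*291 = (325 + (-3 + 2*(37/8)*(61/8)))*291 = (325 + (-3 + 2257/32))*291 = (325 + 2161/32)*291 = (12561/32)*291 = 3655251/32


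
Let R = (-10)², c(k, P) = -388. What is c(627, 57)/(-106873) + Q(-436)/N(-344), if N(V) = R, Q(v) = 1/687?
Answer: 26762473/7342175100 ≈ 0.0036450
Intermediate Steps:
Q(v) = 1/687
R = 100
N(V) = 100
c(627, 57)/(-106873) + Q(-436)/N(-344) = -388/(-106873) + (1/687)/100 = -388*(-1/106873) + (1/687)*(1/100) = 388/106873 + 1/68700 = 26762473/7342175100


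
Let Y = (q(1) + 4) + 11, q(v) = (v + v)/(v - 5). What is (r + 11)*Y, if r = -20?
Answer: -261/2 ≈ -130.50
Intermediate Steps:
q(v) = 2*v/(-5 + v) (q(v) = (2*v)/(-5 + v) = 2*v/(-5 + v))
Y = 29/2 (Y = (2*1/(-5 + 1) + 4) + 11 = (2*1/(-4) + 4) + 11 = (2*1*(-1/4) + 4) + 11 = (-1/2 + 4) + 11 = 7/2 + 11 = 29/2 ≈ 14.500)
(r + 11)*Y = (-20 + 11)*(29/2) = -9*29/2 = -261/2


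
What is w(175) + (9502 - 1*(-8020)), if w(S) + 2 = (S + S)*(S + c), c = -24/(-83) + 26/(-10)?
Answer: 6470780/83 ≈ 77961.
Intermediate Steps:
c = -959/415 (c = -24*(-1/83) + 26*(-⅒) = 24/83 - 13/5 = -959/415 ≈ -2.3108)
w(S) = -2 + 2*S*(-959/415 + S) (w(S) = -2 + (S + S)*(S - 959/415) = -2 + (2*S)*(-959/415 + S) = -2 + 2*S*(-959/415 + S))
w(175) + (9502 - 1*(-8020)) = (-2 + 2*175² - 1918/415*175) + (9502 - 1*(-8020)) = (-2 + 2*30625 - 67130/83) + (9502 + 8020) = (-2 + 61250 - 67130/83) + 17522 = 5016454/83 + 17522 = 6470780/83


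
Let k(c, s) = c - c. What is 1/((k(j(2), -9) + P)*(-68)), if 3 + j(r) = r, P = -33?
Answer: 1/2244 ≈ 0.00044563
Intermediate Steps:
j(r) = -3 + r
k(c, s) = 0
1/((k(j(2), -9) + P)*(-68)) = 1/((0 - 33)*(-68)) = 1/(-33*(-68)) = 1/2244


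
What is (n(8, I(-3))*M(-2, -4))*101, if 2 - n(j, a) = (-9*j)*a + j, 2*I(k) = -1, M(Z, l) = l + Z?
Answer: 25452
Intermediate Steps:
M(Z, l) = Z + l
I(k) = -1/2 (I(k) = (1/2)*(-1) = -1/2)
n(j, a) = 2 - j + 9*a*j (n(j, a) = 2 - ((-9*j)*a + j) = 2 - (-9*a*j + j) = 2 - (j - 9*a*j) = 2 + (-j + 9*a*j) = 2 - j + 9*a*j)
(n(8, I(-3))*M(-2, -4))*101 = ((2 - 1*8 + 9*(-1/2)*8)*(-2 - 4))*101 = ((2 - 8 - 36)*(-6))*101 = -42*(-6)*101 = 252*101 = 25452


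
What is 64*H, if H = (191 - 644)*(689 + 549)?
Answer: -35892096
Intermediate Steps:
H = -560814 (H = -453*1238 = -560814)
64*H = 64*(-560814) = -35892096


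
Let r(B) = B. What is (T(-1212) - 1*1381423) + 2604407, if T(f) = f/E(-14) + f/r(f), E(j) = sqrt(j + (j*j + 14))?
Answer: 8560289/7 ≈ 1.2229e+6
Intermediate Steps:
E(j) = sqrt(14 + j + j**2) (E(j) = sqrt(j + (j**2 + 14)) = sqrt(j + (14 + j**2)) = sqrt(14 + j + j**2))
T(f) = 1 + f/14 (T(f) = f/(sqrt(14 - 14 + (-14)**2)) + f/f = f/(sqrt(14 - 14 + 196)) + 1 = f/(sqrt(196)) + 1 = f/14 + 1 = 1 + f/14)
(T(-1212) - 1*1381423) + 2604407 = ((1 + (1/14)*(-1212)) - 1*1381423) + 2604407 = ((1 - 606/7) - 1381423) + 2604407 = (-599/7 - 1381423) + 2604407 = -9670560/7 + 2604407 = 8560289/7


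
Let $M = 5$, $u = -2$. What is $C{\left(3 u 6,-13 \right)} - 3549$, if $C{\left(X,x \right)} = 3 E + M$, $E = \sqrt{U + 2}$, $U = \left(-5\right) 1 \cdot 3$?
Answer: $-3544 + 3 i \sqrt{13} \approx -3544.0 + 10.817 i$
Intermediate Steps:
$U = -15$ ($U = \left(-5\right) 3 = -15$)
$E = i \sqrt{13}$ ($E = \sqrt{-15 + 2} = \sqrt{-13} = i \sqrt{13} \approx 3.6056 i$)
$C{\left(X,x \right)} = 5 + 3 i \sqrt{13}$ ($C{\left(X,x \right)} = 3 i \sqrt{13} + 5 = 5 + 3 i \sqrt{13}$)
$C{\left(3 u 6,-13 \right)} - 3549 = \left(5 + 3 i \sqrt{13}\right) - 3549 = -3544 + 3 i \sqrt{13}$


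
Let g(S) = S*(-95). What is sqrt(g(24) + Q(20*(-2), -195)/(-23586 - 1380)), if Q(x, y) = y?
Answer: I*sqrt(157902418590)/8322 ≈ 47.749*I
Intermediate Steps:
g(S) = -95*S
sqrt(g(24) + Q(20*(-2), -195)/(-23586 - 1380)) = sqrt(-95*24 - 195/(-23586 - 1380)) = sqrt(-2280 - 195/(-24966)) = sqrt(-2280 - 195*(-1/24966)) = sqrt(-2280 + 65/8322) = sqrt(-18974095/8322) = I*sqrt(157902418590)/8322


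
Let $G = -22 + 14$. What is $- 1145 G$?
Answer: $9160$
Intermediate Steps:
$G = -8$
$- 1145 G = \left(-1145\right) \left(-8\right) = 9160$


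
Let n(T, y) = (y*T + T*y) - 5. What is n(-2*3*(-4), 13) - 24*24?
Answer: 43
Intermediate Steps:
n(T, y) = -5 + 2*T*y (n(T, y) = (T*y + T*y) - 5 = 2*T*y - 5 = -5 + 2*T*y)
n(-2*3*(-4), 13) - 24*24 = (-5 + 2*(-2*3*(-4))*13) - 24*24 = (-5 + 2*(-6*(-4))*13) - 576 = (-5 + 2*24*13) - 576 = (-5 + 624) - 576 = 619 - 576 = 43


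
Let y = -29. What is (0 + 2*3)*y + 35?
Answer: -139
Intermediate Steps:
(0 + 2*3)*y + 35 = (0 + 2*3)*(-29) + 35 = (0 + 6)*(-29) + 35 = 6*(-29) + 35 = -174 + 35 = -139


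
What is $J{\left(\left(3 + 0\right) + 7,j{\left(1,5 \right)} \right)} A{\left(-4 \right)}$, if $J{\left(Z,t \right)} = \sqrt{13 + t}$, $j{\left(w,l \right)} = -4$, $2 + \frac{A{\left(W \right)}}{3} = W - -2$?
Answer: $-36$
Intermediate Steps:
$A{\left(W \right)} = 3 W$ ($A{\left(W \right)} = -6 + 3 \left(W - -2\right) = -6 + 3 \left(W + 2\right) = -6 + 3 \left(2 + W\right) = -6 + \left(6 + 3 W\right) = 3 W$)
$J{\left(\left(3 + 0\right) + 7,j{\left(1,5 \right)} \right)} A{\left(-4 \right)} = \sqrt{13 - 4} \cdot 3 \left(-4\right) = \sqrt{9} \left(-12\right) = 3 \left(-12\right) = -36$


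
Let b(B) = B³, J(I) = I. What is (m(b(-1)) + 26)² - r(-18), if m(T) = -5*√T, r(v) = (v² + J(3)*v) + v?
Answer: 399 - 260*I ≈ 399.0 - 260.0*I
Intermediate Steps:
r(v) = v² + 4*v (r(v) = (v² + 3*v) + v = v² + 4*v)
(m(b(-1)) + 26)² - r(-18) = (-5*I + 26)² - (-18)*(4 - 18) = (-5*I + 26)² - (-18)*(-14) = (-5*I + 26)² - 1*252 = (26 - 5*I)² - 252 = -252 + (26 - 5*I)²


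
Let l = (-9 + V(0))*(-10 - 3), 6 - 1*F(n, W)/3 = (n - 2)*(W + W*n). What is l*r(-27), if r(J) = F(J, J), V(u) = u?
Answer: 7147764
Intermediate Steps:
F(n, W) = 18 - 3*(-2 + n)*(W + W*n) (F(n, W) = 18 - 3*(n - 2)*(W + W*n) = 18 - 3*(-2 + n)*(W + W*n))
r(J) = 18 - 3*J³ + 3*J² + 6*J (r(J) = 18 + 6*J - 3*J*J² + 3*J*J = 18 + 6*J - 3*J³ + 3*J² = 18 - 3*J³ + 3*J² + 6*J)
l = 117 (l = (-9 + 0)*(-10 - 3) = -9*(-13) = 117)
l*r(-27) = 117*(18 - 3*(-27)³ + 3*(-27)² + 6*(-27)) = 117*(18 - 3*(-19683) + 3*729 - 162) = 117*(18 + 59049 + 2187 - 162) = 117*61092 = 7147764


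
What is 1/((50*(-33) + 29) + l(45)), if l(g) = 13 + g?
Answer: -1/1563 ≈ -0.00063980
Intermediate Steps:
1/((50*(-33) + 29) + l(45)) = 1/((50*(-33) + 29) + (13 + 45)) = 1/((-1650 + 29) + 58) = 1/(-1621 + 58) = 1/(-1563) = -1/1563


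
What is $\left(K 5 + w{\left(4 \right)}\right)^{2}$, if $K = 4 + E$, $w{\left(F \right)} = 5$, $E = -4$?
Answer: $25$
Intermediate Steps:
$K = 0$ ($K = 4 - 4 = 0$)
$\left(K 5 + w{\left(4 \right)}\right)^{2} = \left(0 \cdot 5 + 5\right)^{2} = \left(0 + 5\right)^{2} = 5^{2} = 25$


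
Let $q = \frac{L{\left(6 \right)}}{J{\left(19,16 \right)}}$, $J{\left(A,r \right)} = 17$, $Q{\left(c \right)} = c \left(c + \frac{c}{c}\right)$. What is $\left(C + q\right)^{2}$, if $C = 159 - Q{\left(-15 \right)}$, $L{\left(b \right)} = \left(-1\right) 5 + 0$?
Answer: $\frac{760384}{289} \approx 2631.1$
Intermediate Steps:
$Q{\left(c \right)} = c \left(1 + c\right)$ ($Q{\left(c \right)} = c \left(c + 1\right) = c \left(1 + c\right)$)
$L{\left(b \right)} = -5$ ($L{\left(b \right)} = -5 + 0 = -5$)
$C = -51$ ($C = 159 - - 15 \left(1 - 15\right) = 159 - \left(-15\right) \left(-14\right) = 159 - 210 = -51$)
$q = - \frac{5}{17} \approx -0.29412$
$\left(C + q\right)^{2} = \left(-51 - \frac{5}{17}\right)^{2} = \left(- \frac{872}{17}\right)^{2} = \frac{760384}{289}$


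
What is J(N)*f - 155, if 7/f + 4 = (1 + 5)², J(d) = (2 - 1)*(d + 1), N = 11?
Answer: -1219/8 ≈ -152.38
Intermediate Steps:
J(d) = 1 + d (J(d) = 1*(1 + d) = 1 + d)
f = 7/32 (f = 7/(-4 + (1 + 5)²) = 7/(-4 + 6²) = 7/(-4 + 36) = 7/32 ≈ 0.21875)
J(N)*f - 155 = (1 + 11)*(7/32) - 155 = 12*(7/32) - 155 = 21/8 - 155 = -1219/8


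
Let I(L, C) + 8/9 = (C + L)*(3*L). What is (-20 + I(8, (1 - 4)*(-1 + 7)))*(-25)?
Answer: 58700/9 ≈ 6522.2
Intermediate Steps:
I(L, C) = -8/9 + 3*L*(C + L) (I(L, C) = -8/9 + (C + L)*(3*L) = -8/9 + 3*L*(C + L))
(-20 + I(8, (1 - 4)*(-1 + 7)))*(-25) = (-20 + (-8/9 + 3*8**2 + 3*((1 - 4)*(-1 + 7))*8))*(-25) = (-20 + (-8/9 + 3*64 + 3*(-3*6)*8))*(-25) = (-20 + (-8/9 + 192 + 3*(-18)*8))*(-25) = (-20 + (-8/9 + 192 - 432))*(-25) = (-20 - 2168/9)*(-25) = -2348/9*(-25) = 58700/9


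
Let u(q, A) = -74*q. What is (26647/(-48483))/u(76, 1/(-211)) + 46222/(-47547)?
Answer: -1400223492235/1440507114936 ≈ -0.97204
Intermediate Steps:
(26647/(-48483))/u(76, 1/(-211)) + 46222/(-47547) = (26647/(-48483))/((-74*76)) + 46222/(-47547) = (26647*(-1/48483))/(-5624) + 46222*(-1/47547) = -26647/48483*(-1/5624) - 46222/47547 = 26647/272668392 - 46222/47547 = -1400223492235/1440507114936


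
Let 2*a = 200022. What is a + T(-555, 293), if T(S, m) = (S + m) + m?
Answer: 100042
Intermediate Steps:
a = 100011 (a = (½)*200022 = 100011)
T(S, m) = S + 2*m
a + T(-555, 293) = 100011 + (-555 + 2*293) = 100011 + (-555 + 586) = 100011 + 31 = 100042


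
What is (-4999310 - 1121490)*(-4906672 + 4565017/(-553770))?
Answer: 237589547525880080/7911 ≈ 3.0033e+13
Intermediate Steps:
(-4999310 - 1121490)*(-4906672 + 4565017/(-553770)) = -6120800*(-4906672 + 4565017*(-1/553770)) = -6120800*(-4906672 - 4565017/553770) = -6120800*(-2717172318457/553770) = 237589547525880080/7911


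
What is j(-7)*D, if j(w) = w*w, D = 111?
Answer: 5439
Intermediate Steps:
j(w) = w**2
j(-7)*D = (-7)**2*111 = 49*111 = 5439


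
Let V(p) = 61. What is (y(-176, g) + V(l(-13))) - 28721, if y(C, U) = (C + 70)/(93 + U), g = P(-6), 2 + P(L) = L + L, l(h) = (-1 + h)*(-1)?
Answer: -2264246/79 ≈ -28661.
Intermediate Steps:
l(h) = 1 - h
P(L) = -2 + 2*L (P(L) = -2 + (L + L) = -2 + 2*L)
g = -14 (g = -2 + 2*(-6) = -2 - 12 = -14)
y(C, U) = (70 + C)/(93 + U)
(y(-176, g) + V(l(-13))) - 28721 = ((70 - 176)/(93 - 14) + 61) - 28721 = (-106/79 + 61) - 28721 = 4713/79 - 28721 = -2264246/79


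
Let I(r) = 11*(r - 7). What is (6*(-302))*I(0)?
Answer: 139524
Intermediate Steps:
I(r) = -77 + 11*r (I(r) = 11*(-7 + r) = -77 + 11*r)
(6*(-302))*I(0) = (6*(-302))*(-77 + 11*0) = -1812*(-77 + 0) = -1812*(-77) = 139524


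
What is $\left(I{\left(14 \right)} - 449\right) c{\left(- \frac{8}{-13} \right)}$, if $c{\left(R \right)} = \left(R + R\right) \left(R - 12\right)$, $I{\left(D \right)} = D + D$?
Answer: $\frac{996928}{169} \approx 5899.0$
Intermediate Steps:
$I{\left(D \right)} = 2 D$
$c{\left(R \right)} = 2 R \left(-12 + R\right)$
$\left(I{\left(14 \right)} - 449\right) c{\left(- \frac{8}{-13} \right)} = \left(2 \cdot 14 - 449\right) 2 \left(- \frac{8}{-13}\right) \left(-12 - \frac{8}{-13}\right) = \left(28 - 449\right) 2 \left(\left(-8\right) \left(- \frac{1}{13}\right)\right) \left(-12 - - \frac{8}{13}\right) = - 421 \cdot 2 \cdot \frac{8}{13} \left(-12 + \frac{8}{13}\right) = - 421 \cdot 2 \cdot \frac{8}{13} \left(- \frac{148}{13}\right) = \left(-421\right) \left(- \frac{2368}{169}\right) = \frac{996928}{169}$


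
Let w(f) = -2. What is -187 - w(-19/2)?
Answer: -185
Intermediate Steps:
-187 - w(-19/2) = -187 - 1*(-2) = -187 + 2 = -185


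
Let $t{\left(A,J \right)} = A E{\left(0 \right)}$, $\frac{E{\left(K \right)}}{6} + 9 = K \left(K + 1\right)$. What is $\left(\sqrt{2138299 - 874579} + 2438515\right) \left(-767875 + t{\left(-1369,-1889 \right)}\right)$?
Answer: $-1692205045735 - 1387898 \sqrt{315930} \approx -1.693 \cdot 10^{12}$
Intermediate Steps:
$E{\left(K \right)} = -54 + 6 K \left(1 + K\right)$ ($E{\left(K \right)} = -54 + 6 K \left(K + 1\right) = -54 + 6 K \left(1 + K\right)$)
$t{\left(A,J \right)} = - 54 A$ ($t{\left(A,J \right)} = A \left(-54 + 6 \cdot 0 + 6 \cdot 0^{2}\right) = A \left(-54 + 0 + 6 \cdot 0\right) = A \left(-54 + 0 + 0\right) = A \left(-54\right) = - 54 A$)
$\left(\sqrt{2138299 - 874579} + 2438515\right) \left(-767875 + t{\left(-1369,-1889 \right)}\right) = \left(\sqrt{2138299 - 874579} + 2438515\right) \left(-767875 - -73926\right) = \left(\sqrt{1263720} + 2438515\right) \left(-767875 + 73926\right) = \left(2 \sqrt{315930} + 2438515\right) \left(-693949\right) = \left(2438515 + 2 \sqrt{315930}\right) \left(-693949\right) = -1692205045735 - 1387898 \sqrt{315930}$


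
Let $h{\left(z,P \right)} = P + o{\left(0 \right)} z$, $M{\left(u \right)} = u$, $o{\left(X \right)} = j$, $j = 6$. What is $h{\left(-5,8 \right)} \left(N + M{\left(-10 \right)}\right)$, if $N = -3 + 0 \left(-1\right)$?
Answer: $286$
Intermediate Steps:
$o{\left(X \right)} = 6$
$h{\left(z,P \right)} = P + 6 z$
$N = -3$ ($N = -3 + 0 = -3$)
$h{\left(-5,8 \right)} \left(N + M{\left(-10 \right)}\right) = \left(8 + 6 \left(-5\right)\right) \left(-3 - 10\right) = \left(8 - 30\right) \left(-13\right) = \left(-22\right) \left(-13\right) = 286$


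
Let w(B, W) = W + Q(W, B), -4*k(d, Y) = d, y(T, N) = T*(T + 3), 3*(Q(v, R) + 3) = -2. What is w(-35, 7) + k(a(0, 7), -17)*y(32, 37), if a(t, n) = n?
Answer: -5870/3 ≈ -1956.7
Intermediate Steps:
Q(v, R) = -11/3 (Q(v, R) = -3 + (⅓)*(-2) = -3 - ⅔ = -11/3)
y(T, N) = T*(3 + T)
k(d, Y) = -d/4
w(B, W) = -11/3 + W (w(B, W) = W - 11/3 = -11/3 + W)
w(-35, 7) + k(a(0, 7), -17)*y(32, 37) = (-11/3 + 7) + (-¼*7)*(32*(3 + 32)) = 10/3 - 56*35 = 10/3 - 7/4*1120 = 10/3 - 1960 = -5870/3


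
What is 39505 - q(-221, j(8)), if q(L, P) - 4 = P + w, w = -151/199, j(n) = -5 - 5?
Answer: 7862840/199 ≈ 39512.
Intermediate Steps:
j(n) = -10
w = -151/199 (w = -151*1/199 = -151/199 ≈ -0.75879)
q(L, P) = 645/199 + P (q(L, P) = 4 + (P - 151/199) = 4 + (-151/199 + P) = 645/199 + P)
39505 - q(-221, j(8)) = 39505 - (645/199 - 10) = 39505 - 1*(-1345/199) = 39505 + 1345/199 = 7862840/199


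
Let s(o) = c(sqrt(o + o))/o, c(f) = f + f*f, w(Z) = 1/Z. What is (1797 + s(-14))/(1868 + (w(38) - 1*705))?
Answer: 68362/44195 - 38*I*sqrt(7)/309365 ≈ 1.5468 - 0.00032498*I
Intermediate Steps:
c(f) = f + f**2
s(o) = sqrt(2)*(1 + sqrt(2)*sqrt(o))/sqrt(o) (s(o) = (sqrt(o + o)*(1 + sqrt(o + o)))/o = (sqrt(2*o)*(1 + sqrt(2*o)))/o = ((sqrt(2)*sqrt(o))*(1 + sqrt(2)*sqrt(o)))/o = (sqrt(2)*sqrt(o)*(1 + sqrt(2)*sqrt(o)))/o = sqrt(2)*(1 + sqrt(2)*sqrt(o))/sqrt(o))
(1797 + s(-14))/(1868 + (w(38) - 1*705)) = (1797 + (2 + sqrt(2)/sqrt(-14)))/(1868 + (1/38 - 1*705)) = (1797 + (2 + sqrt(2)*(-I*sqrt(14)/14)))/(1868 + (1/38 - 705)) = (1797 + (2 - I*sqrt(7)/7))/(1868 - 26789/38) = (1799 - I*sqrt(7)/7)/(44195/38) = (1799 - I*sqrt(7)/7)*(38/44195) = 68362/44195 - 38*I*sqrt(7)/309365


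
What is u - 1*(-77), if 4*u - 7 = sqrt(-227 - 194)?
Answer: 315/4 + I*sqrt(421)/4 ≈ 78.75 + 5.1296*I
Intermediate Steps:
u = 7/4 + I*sqrt(421)/4 (u = 7/4 + sqrt(-227 - 194)/4 = 7/4 + sqrt(-421)/4 = 7/4 + (I*sqrt(421))/4 = 7/4 + I*sqrt(421)/4 ≈ 1.75 + 5.1296*I)
u - 1*(-77) = (7/4 + I*sqrt(421)/4) - 1*(-77) = (7/4 + I*sqrt(421)/4) + 77 = 315/4 + I*sqrt(421)/4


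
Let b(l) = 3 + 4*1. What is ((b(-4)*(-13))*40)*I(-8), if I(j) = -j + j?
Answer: 0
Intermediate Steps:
b(l) = 7 (b(l) = 3 + 4 = 7)
I(j) = 0
((b(-4)*(-13))*40)*I(-8) = ((7*(-13))*40)*0 = -91*40*0 = -3640*0 = 0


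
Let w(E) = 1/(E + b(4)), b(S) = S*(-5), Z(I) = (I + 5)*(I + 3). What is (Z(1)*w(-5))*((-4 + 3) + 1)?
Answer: 0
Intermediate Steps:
Z(I) = (3 + I)*(5 + I) (Z(I) = (5 + I)*(3 + I) = (3 + I)*(5 + I))
b(S) = -5*S
w(E) = 1/(-20 + E) (w(E) = 1/(E - 5*4) = 1/(E - 20) = 1/(-20 + E))
(Z(1)*w(-5))*((-4 + 3) + 1) = ((15 + 1**2 + 8*1)/(-20 - 5))*((-4 + 3) + 1) = ((15 + 1 + 8)/(-25))*(-1 + 1) = (24*(-1/25))*0 = -24/25*0 = 0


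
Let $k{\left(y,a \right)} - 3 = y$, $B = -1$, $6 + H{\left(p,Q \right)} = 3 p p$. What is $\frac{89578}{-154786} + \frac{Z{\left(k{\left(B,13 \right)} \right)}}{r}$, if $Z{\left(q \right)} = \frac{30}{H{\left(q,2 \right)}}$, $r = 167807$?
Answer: $- \frac{7515520758}{12987087151} \approx -0.57869$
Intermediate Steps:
$H{\left(p,Q \right)} = -6 + 3 p^{2}$ ($H{\left(p,Q \right)} = -6 + 3 p p = -6 + 3 p^{2}$)
$k{\left(y,a \right)} = 3 + y$
$Z{\left(q \right)} = \frac{30}{-6 + 3 q^{2}}$
$\frac{89578}{-154786} + \frac{Z{\left(k{\left(B,13 \right)} \right)}}{r} = \frac{89578}{-154786} + \frac{10 \frac{1}{-2 + \left(3 - 1\right)^{2}}}{167807} = 89578 \left(- \frac{1}{154786}\right) + \frac{10}{-2 + 2^{2}} \cdot \frac{1}{167807} = - \frac{44789}{77393} + \frac{10}{-2 + 4} \cdot \frac{1}{167807} = - \frac{44789}{77393} + \frac{10}{2} \cdot \frac{1}{167807} = - \frac{44789}{77393} + 10 \cdot \frac{1}{2} \cdot \frac{1}{167807} = - \frac{44789}{77393} + 5 \cdot \frac{1}{167807} = - \frac{44789}{77393} + \frac{5}{167807} = - \frac{7515520758}{12987087151}$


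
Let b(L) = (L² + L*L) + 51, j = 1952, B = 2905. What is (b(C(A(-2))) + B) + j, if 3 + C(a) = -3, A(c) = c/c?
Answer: 4980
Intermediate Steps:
A(c) = 1
C(a) = -6 (C(a) = -3 - 3 = -6)
b(L) = 51 + 2*L² (b(L) = (L² + L²) + 51 = 2*L² + 51 = 51 + 2*L²)
(b(C(A(-2))) + B) + j = ((51 + 2*(-6)²) + 2905) + 1952 = ((51 + 2*36) + 2905) + 1952 = ((51 + 72) + 2905) + 1952 = (123 + 2905) + 1952 = 3028 + 1952 = 4980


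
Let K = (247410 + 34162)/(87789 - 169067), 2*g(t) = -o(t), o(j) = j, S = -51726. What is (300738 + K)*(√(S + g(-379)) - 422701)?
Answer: -5166061743019996/40639 + 6110775398*I*√206146/40639 ≈ -1.2712e+11 + 6.8272e+7*I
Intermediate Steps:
g(t) = -t/2 (g(t) = (-t)/2 = -t/2)
K = -140786/40639 (K = 281572/(-81278) = 281572*(-1/81278) = -140786/40639 ≈ -3.4643)
(300738 + K)*(√(S + g(-379)) - 422701) = (300738 - 140786/40639)*(√(-51726 - ½*(-379)) - 422701) = 12221550796*(√(-51726 + 379/2) - 422701)/40639 = 12221550796*(√(-103073/2) - 422701)/40639 = 12221550796*(I*√206146/2 - 422701)/40639 = 12221550796*(-422701 + I*√206146/2)/40639 = -5166061743019996/40639 + 6110775398*I*√206146/40639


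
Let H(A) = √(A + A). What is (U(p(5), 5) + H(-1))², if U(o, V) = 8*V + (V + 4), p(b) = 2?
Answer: (49 + I*√2)² ≈ 2399.0 + 138.59*I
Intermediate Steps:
H(A) = √2*√A (H(A) = √(2*A) = √2*√A)
U(o, V) = 4 + 9*V (U(o, V) = 8*V + (4 + V) = 4 + 9*V)
(U(p(5), 5) + H(-1))² = ((4 + 9*5) + √2*√(-1))² = ((4 + 45) + √2*I)² = (49 + I*√2)²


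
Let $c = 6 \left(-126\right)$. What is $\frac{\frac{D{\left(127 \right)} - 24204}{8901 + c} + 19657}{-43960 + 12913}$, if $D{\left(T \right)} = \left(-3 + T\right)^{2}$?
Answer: $- \frac{160097437}{252877815} \approx -0.6331$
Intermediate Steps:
$c = -756$
$\frac{\frac{D{\left(127 \right)} - 24204}{8901 + c} + 19657}{-43960 + 12913} = \frac{\frac{\left(-3 + 127\right)^{2} - 24204}{8901 - 756} + 19657}{-43960 + 12913} = \frac{\frac{124^{2} - 24204}{8145} + 19657}{-31047} = \left(\left(15376 - 24204\right) \frac{1}{8145} + 19657\right) \left(- \frac{1}{31047}\right) = \left(\left(-8828\right) \frac{1}{8145} + 19657\right) \left(- \frac{1}{31047}\right) = \left(- \frac{8828}{8145} + 19657\right) \left(- \frac{1}{31047}\right) = \frac{160097437}{8145} \left(- \frac{1}{31047}\right) = - \frac{160097437}{252877815}$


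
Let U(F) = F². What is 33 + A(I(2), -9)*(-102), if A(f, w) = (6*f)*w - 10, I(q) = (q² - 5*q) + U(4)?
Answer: 56133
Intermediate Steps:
I(q) = 16 + q² - 5*q (I(q) = (q² - 5*q) + 4² = (q² - 5*q) + 16 = 16 + q² - 5*q)
A(f, w) = -10 + 6*f*w (A(f, w) = 6*f*w - 10 = -10 + 6*f*w)
33 + A(I(2), -9)*(-102) = 33 + (-10 + 6*(16 + 2² - 5*2)*(-9))*(-102) = 33 + (-10 + 6*(16 + 4 - 10)*(-9))*(-102) = 33 + (-10 + 6*10*(-9))*(-102) = 33 + (-10 - 540)*(-102) = 33 - 550*(-102) = 33 + 56100 = 56133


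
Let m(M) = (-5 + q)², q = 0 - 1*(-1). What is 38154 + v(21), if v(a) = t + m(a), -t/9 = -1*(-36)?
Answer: 37846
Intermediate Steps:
q = 1 (q = 0 + 1 = 1)
t = -324 (t = -(-9)*(-36) = -9*36 = -324)
m(M) = 16 (m(M) = (-5 + 1)² = (-4)² = 16)
v(a) = -308 (v(a) = -324 + 16 = -308)
38154 + v(21) = 38154 - 308 = 37846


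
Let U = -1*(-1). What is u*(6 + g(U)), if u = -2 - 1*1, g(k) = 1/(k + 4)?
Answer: -93/5 ≈ -18.600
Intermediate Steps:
U = 1
g(k) = 1/(4 + k)
u = -3 (u = -2 - 1 = -3)
u*(6 + g(U)) = -3*(6 + 1/(4 + 1)) = -3*(6 + 1/5) = -3*(6 + ⅕) = -3*31/5 = -93/5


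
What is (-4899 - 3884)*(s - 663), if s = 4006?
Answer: -29361569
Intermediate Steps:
(-4899 - 3884)*(s - 663) = (-4899 - 3884)*(4006 - 663) = -8783*3343 = -29361569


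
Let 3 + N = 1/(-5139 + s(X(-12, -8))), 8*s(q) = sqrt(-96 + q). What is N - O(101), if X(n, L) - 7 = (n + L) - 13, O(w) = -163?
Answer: 135215568832/845098333 - 4*I*sqrt(122)/845098333 ≈ 160.0 - 5.228e-8*I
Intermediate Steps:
X(n, L) = -6 + L + n (X(n, L) = 7 + ((n + L) - 13) = 7 + ((L + n) - 13) = 7 + (-13 + L + n) = -6 + L + n)
s(q) = sqrt(-96 + q)/8
N = -3 + 1/(-5139 + I*sqrt(122)/8) (N = -3 + 1/(-5139 + sqrt(-96 + (-6 - 8 - 12))/8) = -3 + 1/(-5139 + sqrt(-96 - 26)/8) = -3 + 1/(-5139 + sqrt(-122)/8) = -3 + 1/(-5139 + (I*sqrt(122))/8) = -3 + 1/(-5139 + I*sqrt(122)/8) ≈ -3.0002 - 5.228e-8*I)
N - O(101) = (-2535459447/845098333 - 4*I*sqrt(122)/845098333) - 1*(-163) = (-2535459447/845098333 - 4*I*sqrt(122)/845098333) + 163 = 135215568832/845098333 - 4*I*sqrt(122)/845098333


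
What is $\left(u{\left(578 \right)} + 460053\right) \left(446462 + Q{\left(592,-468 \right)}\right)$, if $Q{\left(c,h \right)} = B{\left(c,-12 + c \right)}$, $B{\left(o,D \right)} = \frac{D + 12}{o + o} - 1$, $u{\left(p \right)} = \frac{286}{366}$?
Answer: $\frac{12529174381361}{61} \approx 2.054 \cdot 10^{11}$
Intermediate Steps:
$u{\left(p \right)} = \frac{143}{183}$ ($u{\left(p \right)} = 286 \cdot \frac{1}{366} = \frac{143}{183}$)
$B{\left(o,D \right)} = -1 + \frac{12 + D}{2 o}$ ($B{\left(o,D \right)} = \frac{12 + D}{2 o} - 1 = -1 + \frac{12 + D}{2 o}$)
$Q{\left(c,h \right)} = - \frac{1}{2}$ ($Q{\left(c,h \right)} = \frac{6 + \frac{-12 + c}{2} - c}{c} = \frac{6 + \left(-6 + \frac{c}{2}\right) - c}{c} = \frac{\left(- \frac{1}{2}\right) c}{c} = - \frac{1}{2}$)
$\left(u{\left(578 \right)} + 460053\right) \left(446462 + Q{\left(592,-468 \right)}\right) = \left(\frac{143}{183} + 460053\right) \left(446462 - \frac{1}{2}\right) = \frac{84189842}{183} \cdot \frac{892923}{2} = \frac{12529174381361}{61}$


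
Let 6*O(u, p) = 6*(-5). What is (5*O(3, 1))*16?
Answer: -400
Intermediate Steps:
O(u, p) = -5 (O(u, p) = (6*(-5))/6 = (⅙)*(-30) = -5)
(5*O(3, 1))*16 = (5*(-5))*16 = -25*16 = -400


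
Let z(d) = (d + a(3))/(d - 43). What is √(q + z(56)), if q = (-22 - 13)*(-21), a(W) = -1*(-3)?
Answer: √124982/13 ≈ 27.194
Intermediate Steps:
a(W) = 3
q = 735 (q = -35*(-21) = 735)
z(d) = (3 + d)/(-43 + d) (z(d) = (d + 3)/(d - 43) = (3 + d)/(-43 + d))
√(q + z(56)) = √(735 + (3 + 56)/(-43 + 56)) = √(735 + 59/13) = √(9614/13) = √124982/13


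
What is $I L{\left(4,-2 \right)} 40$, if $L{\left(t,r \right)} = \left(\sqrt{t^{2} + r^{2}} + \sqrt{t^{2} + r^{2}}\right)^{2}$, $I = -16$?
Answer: $-51200$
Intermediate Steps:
$L{\left(t,r \right)} = 4 r^{2} + 4 t^{2}$ ($L{\left(t,r \right)} = \left(\sqrt{r^{2} + t^{2}} + \sqrt{r^{2} + t^{2}}\right)^{2} = \left(2 \sqrt{r^{2} + t^{2}}\right)^{2} = 4 r^{2} + 4 t^{2}$)
$I L{\left(4,-2 \right)} 40 = - 16 \left(4 \left(-2\right)^{2} + 4 \cdot 4^{2}\right) 40 = - 16 \left(4 \cdot 4 + 4 \cdot 16\right) 40 = - 16 \left(16 + 64\right) 40 = \left(-16\right) 80 \cdot 40 = \left(-1280\right) 40 = -51200$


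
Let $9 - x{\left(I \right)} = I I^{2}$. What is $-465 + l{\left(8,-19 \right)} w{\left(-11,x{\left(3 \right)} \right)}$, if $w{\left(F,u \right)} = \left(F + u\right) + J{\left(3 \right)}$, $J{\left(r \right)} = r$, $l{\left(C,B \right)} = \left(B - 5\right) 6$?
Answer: $3279$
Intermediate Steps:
$l{\left(C,B \right)} = -30 + 6 B$ ($l{\left(C,B \right)} = \left(-5 + B\right) 6 = -30 + 6 B$)
$x{\left(I \right)} = 9 - I^{3}$ ($x{\left(I \right)} = 9 - I I^{2} = 9 - I^{3}$)
$w{\left(F,u \right)} = 3 + F + u$ ($w{\left(F,u \right)} = \left(F + u\right) + 3 = 3 + F + u$)
$-465 + l{\left(8,-19 \right)} w{\left(-11,x{\left(3 \right)} \right)} = -465 + \left(-30 + 6 \left(-19\right)\right) \left(3 - 11 + \left(9 - 3^{3}\right)\right) = -465 + \left(-30 - 114\right) \left(3 - 11 + \left(9 - 27\right)\right) = -465 - 144 \left(3 - 11 + \left(9 - 27\right)\right) = -465 - 144 \left(3 - 11 - 18\right) = -465 - -3744 = -465 + 3744 = 3279$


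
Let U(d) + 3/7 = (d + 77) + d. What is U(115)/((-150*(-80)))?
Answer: 1073/42000 ≈ 0.025548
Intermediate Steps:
U(d) = 536/7 + 2*d (U(d) = -3/7 + ((d + 77) + d) = -3/7 + ((77 + d) + d) = -3/7 + (77 + 2*d) = 536/7 + 2*d)
U(115)/((-150*(-80))) = (536/7 + 2*115)/((-150*(-80))) = (536/7 + 230)/12000 = (2146/7)*(1/12000) = 1073/42000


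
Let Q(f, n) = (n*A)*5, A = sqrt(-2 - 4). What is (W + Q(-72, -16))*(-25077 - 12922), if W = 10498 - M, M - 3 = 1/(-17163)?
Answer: -6844595942314/17163 + 3039920*I*sqrt(6) ≈ -3.988e+8 + 7.4463e+6*I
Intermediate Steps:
M = 51488/17163 (M = 3 + 1/(-17163) = 3 - 1/17163 = 51488/17163 ≈ 2.9999)
A = I*sqrt(6) (A = sqrt(-6) = I*sqrt(6) ≈ 2.4495*I)
W = 180125686/17163 (W = 10498 - 1*51488/17163 = 10498 - 51488/17163 = 180125686/17163 ≈ 10495.)
Q(f, n) = 5*I*n*sqrt(6) (Q(f, n) = (n*(I*sqrt(6)))*5 = (I*n*sqrt(6))*5 = 5*I*n*sqrt(6))
(W + Q(-72, -16))*(-25077 - 12922) = (180125686/17163 + 5*I*(-16)*sqrt(6))*(-25077 - 12922) = (180125686/17163 - 80*I*sqrt(6))*(-37999) = -6844595942314/17163 + 3039920*I*sqrt(6)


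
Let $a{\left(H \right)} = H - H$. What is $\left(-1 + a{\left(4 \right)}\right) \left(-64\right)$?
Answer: $64$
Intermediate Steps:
$a{\left(H \right)} = 0$
$\left(-1 + a{\left(4 \right)}\right) \left(-64\right) = \left(-1 + 0\right) \left(-64\right) = \left(-1\right) \left(-64\right) = 64$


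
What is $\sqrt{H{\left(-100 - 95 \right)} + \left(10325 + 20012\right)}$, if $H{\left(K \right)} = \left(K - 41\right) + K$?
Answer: $\sqrt{29906} \approx 172.93$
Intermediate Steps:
$H{\left(K \right)} = -41 + 2 K$ ($H{\left(K \right)} = \left(-41 + K\right) + K = -41 + 2 K$)
$\sqrt{H{\left(-100 - 95 \right)} + \left(10325 + 20012\right)} = \sqrt{\left(-41 + 2 \left(-100 - 95\right)\right) + \left(10325 + 20012\right)} = \sqrt{\left(-41 + 2 \left(-195\right)\right) + 30337} = \sqrt{\left(-41 - 390\right) + 30337} = \sqrt{-431 + 30337} = \sqrt{29906}$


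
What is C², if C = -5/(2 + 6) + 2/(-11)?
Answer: 5041/7744 ≈ 0.65096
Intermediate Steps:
C = -71/88 (C = -5/8 + 2*(-1/11) = -5*⅛ - 2/11 = -5/8 - 2/11 = -71/88 ≈ -0.80682)
C² = (-71/88)² = 5041/7744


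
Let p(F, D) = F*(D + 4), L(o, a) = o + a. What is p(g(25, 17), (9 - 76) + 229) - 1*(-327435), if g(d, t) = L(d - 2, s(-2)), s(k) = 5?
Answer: 332083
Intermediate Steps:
L(o, a) = a + o
g(d, t) = 3 + d (g(d, t) = 5 + (d - 2) = 5 + (-2 + d) = 3 + d)
p(F, D) = F*(4 + D)
p(g(25, 17), (9 - 76) + 229) - 1*(-327435) = (3 + 25)*(4 + ((9 - 76) + 229)) - 1*(-327435) = 28*(4 + (-67 + 229)) + 327435 = 28*(4 + 162) + 327435 = 28*166 + 327435 = 4648 + 327435 = 332083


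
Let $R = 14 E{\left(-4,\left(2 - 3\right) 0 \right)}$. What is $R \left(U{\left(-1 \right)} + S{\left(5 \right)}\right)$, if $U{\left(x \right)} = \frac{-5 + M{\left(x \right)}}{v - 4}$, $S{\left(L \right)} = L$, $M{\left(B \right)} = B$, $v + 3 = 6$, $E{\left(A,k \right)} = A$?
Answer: $-616$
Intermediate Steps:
$v = 3$ ($v = -3 + 6 = 3$)
$R = -56$ ($R = 14 \left(-4\right) = -56$)
$U{\left(x \right)} = 5 - x$ ($U{\left(x \right)} = \frac{-5 + x}{3 - 4} = \frac{-5 + x}{-1} = \left(-5 + x\right) \left(-1\right) = 5 - x$)
$R \left(U{\left(-1 \right)} + S{\left(5 \right)}\right) = - 56 \left(\left(5 - -1\right) + 5\right) = - 56 \left(\left(5 + 1\right) + 5\right) = - 56 \left(6 + 5\right) = \left(-56\right) 11 = -616$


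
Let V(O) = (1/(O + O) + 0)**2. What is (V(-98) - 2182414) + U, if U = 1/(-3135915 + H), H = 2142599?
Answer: -20819808057050971/9539806864 ≈ -2.1824e+6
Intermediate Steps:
V(O) = 1/(4*O**2) (V(O) = (1/(2*O) + 0)**2 = (1/(2*O))**2 = 1/(4*O**2))
U = -1/993316 (U = 1/(-3135915 + 2142599) = 1/(-993316) = -1/993316 ≈ -1.0067e-6)
(V(-98) - 2182414) + U = ((1/4)/(-98)**2 - 2182414) - 1/993316 = ((1/4)*(1/9604) - 2182414) - 1/993316 = (1/38416 - 2182414) - 1/993316 = -83839616223/38416 - 1/993316 = -20819808057050971/9539806864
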